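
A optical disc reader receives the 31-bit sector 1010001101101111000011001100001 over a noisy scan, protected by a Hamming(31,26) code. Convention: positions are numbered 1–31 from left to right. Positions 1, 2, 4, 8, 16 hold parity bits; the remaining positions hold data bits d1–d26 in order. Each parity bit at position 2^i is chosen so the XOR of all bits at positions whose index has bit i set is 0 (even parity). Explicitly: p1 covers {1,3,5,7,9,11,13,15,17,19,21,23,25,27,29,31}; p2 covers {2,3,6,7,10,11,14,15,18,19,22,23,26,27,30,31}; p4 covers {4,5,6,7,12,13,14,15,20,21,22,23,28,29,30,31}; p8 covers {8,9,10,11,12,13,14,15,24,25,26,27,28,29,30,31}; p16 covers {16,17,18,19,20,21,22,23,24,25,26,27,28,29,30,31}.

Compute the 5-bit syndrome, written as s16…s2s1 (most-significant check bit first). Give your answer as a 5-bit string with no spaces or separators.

s1 (pos 1,3,5,7,9,11,13,15,17,19,21,23,25,27,29,31): 1⊕1⊕0⊕1⊕0⊕1⊕1⊕1⊕0⊕0⊕1⊕0⊕1⊕0⊕0⊕1 = 1
s2 (pos 2,3,6,7,10,11,14,15,18,19,22,23,26,27,30,31): 0⊕1⊕0⊕1⊕1⊕1⊕1⊕1⊕0⊕0⊕1⊕0⊕1⊕0⊕0⊕1 = 1
s4 (pos 4,5,6,7,12,13,14,15,20,21,22,23,28,29,30,31): 0⊕0⊕0⊕1⊕0⊕1⊕1⊕1⊕0⊕1⊕1⊕0⊕0⊕0⊕0⊕1 = 1
s8 (pos 8,9,10,11,12,13,14,15,24,25,26,27,28,29,30,31): 1⊕0⊕1⊕1⊕0⊕1⊕1⊕1⊕0⊕1⊕1⊕0⊕0⊕0⊕0⊕1 = 1
s16 (pos 16,17,18,19,20,21,22,23,24,25,26,27,28,29,30,31): 1⊕0⊕0⊕0⊕0⊕1⊕1⊕0⊕0⊕1⊕1⊕0⊕0⊕0⊕0⊕1 = 0
Syndrome s16…s1 = 01111 → error at position 15.

01111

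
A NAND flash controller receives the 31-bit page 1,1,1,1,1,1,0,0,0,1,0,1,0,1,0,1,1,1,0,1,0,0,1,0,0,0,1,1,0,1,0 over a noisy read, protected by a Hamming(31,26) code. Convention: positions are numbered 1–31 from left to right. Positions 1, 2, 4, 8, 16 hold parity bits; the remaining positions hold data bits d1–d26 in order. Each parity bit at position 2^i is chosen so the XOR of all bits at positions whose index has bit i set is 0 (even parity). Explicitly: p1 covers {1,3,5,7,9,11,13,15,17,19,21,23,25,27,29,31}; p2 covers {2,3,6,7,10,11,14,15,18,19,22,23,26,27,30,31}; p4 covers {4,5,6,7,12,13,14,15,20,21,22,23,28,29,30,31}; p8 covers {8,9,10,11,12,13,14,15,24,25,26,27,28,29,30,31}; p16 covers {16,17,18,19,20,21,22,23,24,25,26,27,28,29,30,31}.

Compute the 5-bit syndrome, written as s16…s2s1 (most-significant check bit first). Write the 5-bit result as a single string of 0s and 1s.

00110

s1 (pos 1,3,5,7,9,11,13,15,17,19,21,23,25,27,29,31): 1⊕1⊕1⊕0⊕0⊕0⊕0⊕0⊕1⊕0⊕0⊕1⊕0⊕1⊕0⊕0 = 0
s2 (pos 2,3,6,7,10,11,14,15,18,19,22,23,26,27,30,31): 1⊕1⊕1⊕0⊕1⊕0⊕1⊕0⊕1⊕0⊕0⊕1⊕0⊕1⊕1⊕0 = 1
s4 (pos 4,5,6,7,12,13,14,15,20,21,22,23,28,29,30,31): 1⊕1⊕1⊕0⊕1⊕0⊕1⊕0⊕1⊕0⊕0⊕1⊕1⊕0⊕1⊕0 = 1
s8 (pos 8,9,10,11,12,13,14,15,24,25,26,27,28,29,30,31): 0⊕0⊕1⊕0⊕1⊕0⊕1⊕0⊕0⊕0⊕0⊕1⊕1⊕0⊕1⊕0 = 0
s16 (pos 16,17,18,19,20,21,22,23,24,25,26,27,28,29,30,31): 1⊕1⊕1⊕0⊕1⊕0⊕0⊕1⊕0⊕0⊕0⊕1⊕1⊕0⊕1⊕0 = 0
Syndrome s16…s1 = 00110 → error at position 6.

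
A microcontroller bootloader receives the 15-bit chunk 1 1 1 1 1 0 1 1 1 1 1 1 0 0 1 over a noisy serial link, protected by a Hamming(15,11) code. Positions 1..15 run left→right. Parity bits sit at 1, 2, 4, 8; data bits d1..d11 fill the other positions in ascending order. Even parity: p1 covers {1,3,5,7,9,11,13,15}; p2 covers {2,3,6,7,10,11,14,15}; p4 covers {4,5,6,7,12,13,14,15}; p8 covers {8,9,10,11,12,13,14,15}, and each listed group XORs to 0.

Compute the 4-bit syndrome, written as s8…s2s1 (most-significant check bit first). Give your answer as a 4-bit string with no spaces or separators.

s1 (pos 1,3,5,7,9,11,13,15): 1⊕1⊕1⊕1⊕1⊕1⊕0⊕1 = 1
s2 (pos 2,3,6,7,10,11,14,15): 1⊕1⊕0⊕1⊕1⊕1⊕0⊕1 = 0
s4 (pos 4,5,6,7,12,13,14,15): 1⊕1⊕0⊕1⊕1⊕0⊕0⊕1 = 1
s8 (pos 8,9,10,11,12,13,14,15): 1⊕1⊕1⊕1⊕1⊕0⊕0⊕1 = 0
Syndrome s8…s1 = 0101 → error at position 5.

0101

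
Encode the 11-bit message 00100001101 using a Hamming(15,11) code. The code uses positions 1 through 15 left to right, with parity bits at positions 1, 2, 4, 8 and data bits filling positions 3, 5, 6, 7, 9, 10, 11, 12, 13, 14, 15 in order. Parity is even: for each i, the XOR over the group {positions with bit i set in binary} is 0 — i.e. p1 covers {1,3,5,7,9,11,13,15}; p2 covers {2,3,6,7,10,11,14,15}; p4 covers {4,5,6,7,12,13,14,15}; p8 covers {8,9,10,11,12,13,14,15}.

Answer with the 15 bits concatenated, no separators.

000001010001101

Place data at non-parity positions: p1 p2 0 p4 0 1 0 p8 0 0 0 1 1 0 1
p1 (pos 1,3,5,7,9,11,13,15): XOR of data positions = 0⊕0⊕0⊕0⊕0⊕1⊕1 = 0
p2 (pos 2,3,6,7,10,11,14,15): XOR of data positions = 0⊕1⊕0⊕0⊕0⊕0⊕1 = 0
p4 (pos 4,5,6,7,12,13,14,15): XOR of data positions = 0⊕1⊕0⊕1⊕1⊕0⊕1 = 0
p8 (pos 8,9,10,11,12,13,14,15): XOR of data positions = 0⊕0⊕0⊕1⊕1⊕0⊕1 = 1
Codeword: 000001010001101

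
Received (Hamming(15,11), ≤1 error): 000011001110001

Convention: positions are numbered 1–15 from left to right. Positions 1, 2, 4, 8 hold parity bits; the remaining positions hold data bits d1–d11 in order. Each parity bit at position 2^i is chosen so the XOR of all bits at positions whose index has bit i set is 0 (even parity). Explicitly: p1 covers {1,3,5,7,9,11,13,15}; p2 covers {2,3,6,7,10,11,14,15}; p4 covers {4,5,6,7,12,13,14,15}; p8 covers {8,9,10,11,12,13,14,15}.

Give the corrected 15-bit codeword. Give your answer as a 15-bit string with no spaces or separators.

s1 (pos 1,3,5,7,9,11,13,15): 0⊕0⊕1⊕0⊕1⊕1⊕0⊕1 = 0
s2 (pos 2,3,6,7,10,11,14,15): 0⊕0⊕1⊕0⊕1⊕1⊕0⊕1 = 0
s4 (pos 4,5,6,7,12,13,14,15): 0⊕1⊕1⊕0⊕0⊕0⊕0⊕1 = 1
s8 (pos 8,9,10,11,12,13,14,15): 0⊕1⊕1⊕1⊕0⊕0⊕0⊕1 = 0
Syndrome s8…s1 = 0100 → error at position 4.
Flip position 4: 000011001110001 → 000111001110001

000111001110001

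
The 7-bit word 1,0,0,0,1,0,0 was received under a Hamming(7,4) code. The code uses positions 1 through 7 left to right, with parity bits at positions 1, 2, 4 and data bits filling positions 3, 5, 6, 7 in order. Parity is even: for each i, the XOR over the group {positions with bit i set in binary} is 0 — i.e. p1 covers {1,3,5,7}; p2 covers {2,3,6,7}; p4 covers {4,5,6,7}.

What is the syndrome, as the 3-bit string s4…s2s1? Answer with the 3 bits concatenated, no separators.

100

s1 (pos 1,3,5,7): 1⊕0⊕1⊕0 = 0
s2 (pos 2,3,6,7): 0⊕0⊕0⊕0 = 0
s4 (pos 4,5,6,7): 0⊕1⊕0⊕0 = 1
Syndrome s4…s1 = 100 → error at position 4.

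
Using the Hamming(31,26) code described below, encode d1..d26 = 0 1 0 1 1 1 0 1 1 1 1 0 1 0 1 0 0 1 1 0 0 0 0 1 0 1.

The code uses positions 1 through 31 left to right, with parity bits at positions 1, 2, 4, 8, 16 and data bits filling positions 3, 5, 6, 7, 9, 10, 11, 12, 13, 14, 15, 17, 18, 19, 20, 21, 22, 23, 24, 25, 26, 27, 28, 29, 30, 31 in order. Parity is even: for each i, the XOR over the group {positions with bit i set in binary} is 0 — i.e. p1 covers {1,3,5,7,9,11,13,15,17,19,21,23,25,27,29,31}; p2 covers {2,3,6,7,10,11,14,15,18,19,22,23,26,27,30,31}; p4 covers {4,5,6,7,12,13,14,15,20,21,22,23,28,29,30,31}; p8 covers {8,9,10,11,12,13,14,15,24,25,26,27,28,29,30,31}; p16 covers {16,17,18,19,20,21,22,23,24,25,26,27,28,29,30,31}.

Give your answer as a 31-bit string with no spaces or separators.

0100101111011110010100110000101

Place data at non-parity positions: p1 p2 0 p4 1 0 1 p8 1 1 0 1 1 1 1 p16 0 1 0 1 0 0 1 1 0 0 0 0 1 0 1
p1 (pos 1,3,5,7,9,11,13,15,17,19,21,23,25,27,29,31): XOR of data positions = 0⊕1⊕1⊕1⊕0⊕1⊕1⊕0⊕0⊕0⊕1⊕0⊕0⊕1⊕1 = 0
p2 (pos 2,3,6,7,10,11,14,15,18,19,22,23,26,27,30,31): XOR of data positions = 0⊕0⊕1⊕1⊕0⊕1⊕1⊕1⊕0⊕0⊕1⊕0⊕0⊕0⊕1 = 1
p4 (pos 4,5,6,7,12,13,14,15,20,21,22,23,28,29,30,31): XOR of data positions = 1⊕0⊕1⊕1⊕1⊕1⊕1⊕1⊕0⊕0⊕1⊕0⊕1⊕0⊕1 = 0
p8 (pos 8,9,10,11,12,13,14,15,24,25,26,27,28,29,30,31): XOR of data positions = 1⊕1⊕0⊕1⊕1⊕1⊕1⊕1⊕0⊕0⊕0⊕0⊕1⊕0⊕1 = 1
p16 (pos 16,17,18,19,20,21,22,23,24,25,26,27,28,29,30,31): XOR of data positions = 0⊕1⊕0⊕1⊕0⊕0⊕1⊕1⊕0⊕0⊕0⊕0⊕1⊕0⊕1 = 0
Codeword: 0100101111011110010100110000101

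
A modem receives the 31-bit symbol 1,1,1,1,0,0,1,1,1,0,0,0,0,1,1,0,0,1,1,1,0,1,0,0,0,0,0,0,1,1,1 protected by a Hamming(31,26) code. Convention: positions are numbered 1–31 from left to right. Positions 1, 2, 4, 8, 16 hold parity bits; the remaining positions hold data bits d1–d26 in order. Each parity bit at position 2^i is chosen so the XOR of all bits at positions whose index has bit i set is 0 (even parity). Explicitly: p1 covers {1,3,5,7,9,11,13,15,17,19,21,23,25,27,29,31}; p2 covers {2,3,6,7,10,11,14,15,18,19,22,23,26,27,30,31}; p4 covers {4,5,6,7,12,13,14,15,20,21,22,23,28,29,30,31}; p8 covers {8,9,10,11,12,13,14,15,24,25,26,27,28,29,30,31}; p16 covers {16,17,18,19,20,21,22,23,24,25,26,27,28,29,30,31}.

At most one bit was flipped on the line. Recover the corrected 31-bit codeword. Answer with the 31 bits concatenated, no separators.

s1 (pos 1,3,5,7,9,11,13,15,17,19,21,23,25,27,29,31): 1⊕1⊕0⊕1⊕1⊕0⊕0⊕1⊕0⊕1⊕0⊕0⊕0⊕0⊕1⊕1 = 0
s2 (pos 2,3,6,7,10,11,14,15,18,19,22,23,26,27,30,31): 1⊕1⊕0⊕1⊕0⊕0⊕1⊕1⊕1⊕1⊕1⊕0⊕0⊕0⊕1⊕1 = 0
s4 (pos 4,5,6,7,12,13,14,15,20,21,22,23,28,29,30,31): 1⊕0⊕0⊕1⊕0⊕0⊕1⊕1⊕1⊕0⊕1⊕0⊕0⊕1⊕1⊕1 = 1
s8 (pos 8,9,10,11,12,13,14,15,24,25,26,27,28,29,30,31): 1⊕1⊕0⊕0⊕0⊕0⊕1⊕1⊕0⊕0⊕0⊕0⊕0⊕1⊕1⊕1 = 1
s16 (pos 16,17,18,19,20,21,22,23,24,25,26,27,28,29,30,31): 0⊕0⊕1⊕1⊕1⊕0⊕1⊕0⊕0⊕0⊕0⊕0⊕0⊕1⊕1⊕1 = 1
Syndrome s16…s1 = 11100 → error at position 28.
Flip position 28: 1111001110000110011101000000111 → 1111001110000110011101000001111

1111001110000110011101000001111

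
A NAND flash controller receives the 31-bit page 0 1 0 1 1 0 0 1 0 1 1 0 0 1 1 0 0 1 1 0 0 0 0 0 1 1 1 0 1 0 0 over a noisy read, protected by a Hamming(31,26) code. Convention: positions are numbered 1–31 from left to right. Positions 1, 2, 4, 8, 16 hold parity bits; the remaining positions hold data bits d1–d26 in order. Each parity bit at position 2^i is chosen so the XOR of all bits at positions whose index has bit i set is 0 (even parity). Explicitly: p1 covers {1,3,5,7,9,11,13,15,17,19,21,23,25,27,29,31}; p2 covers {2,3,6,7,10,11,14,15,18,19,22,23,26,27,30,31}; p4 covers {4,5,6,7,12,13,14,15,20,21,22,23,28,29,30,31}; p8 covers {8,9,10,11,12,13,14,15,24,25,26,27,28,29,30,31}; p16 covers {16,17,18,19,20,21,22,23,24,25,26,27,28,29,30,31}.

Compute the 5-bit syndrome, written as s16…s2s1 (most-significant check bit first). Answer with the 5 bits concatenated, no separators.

01111

s1 (pos 1,3,5,7,9,11,13,15,17,19,21,23,25,27,29,31): 0⊕0⊕1⊕0⊕0⊕1⊕0⊕1⊕0⊕1⊕0⊕0⊕1⊕1⊕1⊕0 = 1
s2 (pos 2,3,6,7,10,11,14,15,18,19,22,23,26,27,30,31): 1⊕0⊕0⊕0⊕1⊕1⊕1⊕1⊕1⊕1⊕0⊕0⊕1⊕1⊕0⊕0 = 1
s4 (pos 4,5,6,7,12,13,14,15,20,21,22,23,28,29,30,31): 1⊕1⊕0⊕0⊕0⊕0⊕1⊕1⊕0⊕0⊕0⊕0⊕0⊕1⊕0⊕0 = 1
s8 (pos 8,9,10,11,12,13,14,15,24,25,26,27,28,29,30,31): 1⊕0⊕1⊕1⊕0⊕0⊕1⊕1⊕0⊕1⊕1⊕1⊕0⊕1⊕0⊕0 = 1
s16 (pos 16,17,18,19,20,21,22,23,24,25,26,27,28,29,30,31): 0⊕0⊕1⊕1⊕0⊕0⊕0⊕0⊕0⊕1⊕1⊕1⊕0⊕1⊕0⊕0 = 0
Syndrome s16…s1 = 01111 → error at position 15.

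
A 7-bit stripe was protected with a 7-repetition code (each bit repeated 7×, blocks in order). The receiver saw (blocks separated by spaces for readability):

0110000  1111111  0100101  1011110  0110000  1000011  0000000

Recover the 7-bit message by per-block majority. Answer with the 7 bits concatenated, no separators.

0101000

Block 1 (0110000): 2 ones → 0
Block 2 (1111111): 7 ones → 1
Block 3 (0100101): 3 ones → 0
Block 4 (1011110): 5 ones → 1
Block 5 (0110000): 2 ones → 0
Block 6 (1000011): 3 ones → 0
Block 7 (0000000): 0 ones → 0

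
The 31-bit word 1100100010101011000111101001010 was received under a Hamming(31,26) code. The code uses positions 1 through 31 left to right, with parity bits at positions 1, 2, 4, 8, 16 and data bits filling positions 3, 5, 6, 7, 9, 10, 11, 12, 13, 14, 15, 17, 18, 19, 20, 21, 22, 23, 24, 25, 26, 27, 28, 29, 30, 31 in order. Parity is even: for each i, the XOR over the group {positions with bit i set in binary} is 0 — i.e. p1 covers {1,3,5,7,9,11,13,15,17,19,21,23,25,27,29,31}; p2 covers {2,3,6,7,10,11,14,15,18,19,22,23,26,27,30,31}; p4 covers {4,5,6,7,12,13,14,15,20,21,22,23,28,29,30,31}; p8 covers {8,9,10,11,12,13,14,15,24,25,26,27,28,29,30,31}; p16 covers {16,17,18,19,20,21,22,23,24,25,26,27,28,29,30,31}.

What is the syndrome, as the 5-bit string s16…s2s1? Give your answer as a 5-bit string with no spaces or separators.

01101

s1 (pos 1,3,5,7,9,11,13,15,17,19,21,23,25,27,29,31): 1⊕0⊕1⊕0⊕1⊕1⊕1⊕1⊕0⊕0⊕1⊕1⊕1⊕0⊕0⊕0 = 1
s2 (pos 2,3,6,7,10,11,14,15,18,19,22,23,26,27,30,31): 1⊕0⊕0⊕0⊕0⊕1⊕0⊕1⊕0⊕0⊕1⊕1⊕0⊕0⊕1⊕0 = 0
s4 (pos 4,5,6,7,12,13,14,15,20,21,22,23,28,29,30,31): 0⊕1⊕0⊕0⊕0⊕1⊕0⊕1⊕1⊕1⊕1⊕1⊕1⊕0⊕1⊕0 = 1
s8 (pos 8,9,10,11,12,13,14,15,24,25,26,27,28,29,30,31): 0⊕1⊕0⊕1⊕0⊕1⊕0⊕1⊕0⊕1⊕0⊕0⊕1⊕0⊕1⊕0 = 1
s16 (pos 16,17,18,19,20,21,22,23,24,25,26,27,28,29,30,31): 1⊕0⊕0⊕0⊕1⊕1⊕1⊕1⊕0⊕1⊕0⊕0⊕1⊕0⊕1⊕0 = 0
Syndrome s16…s1 = 01101 → error at position 13.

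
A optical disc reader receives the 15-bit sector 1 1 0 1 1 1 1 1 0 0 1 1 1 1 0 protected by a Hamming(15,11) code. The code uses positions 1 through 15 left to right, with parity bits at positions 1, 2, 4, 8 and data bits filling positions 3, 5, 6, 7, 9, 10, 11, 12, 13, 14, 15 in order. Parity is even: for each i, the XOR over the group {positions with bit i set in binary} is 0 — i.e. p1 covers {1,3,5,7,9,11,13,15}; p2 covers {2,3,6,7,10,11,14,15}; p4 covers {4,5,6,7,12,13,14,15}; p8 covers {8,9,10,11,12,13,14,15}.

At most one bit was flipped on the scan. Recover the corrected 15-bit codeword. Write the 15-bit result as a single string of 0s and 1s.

s1 (pos 1,3,5,7,9,11,13,15): 1⊕0⊕1⊕1⊕0⊕1⊕1⊕0 = 1
s2 (pos 2,3,6,7,10,11,14,15): 1⊕0⊕1⊕1⊕0⊕1⊕1⊕0 = 1
s4 (pos 4,5,6,7,12,13,14,15): 1⊕1⊕1⊕1⊕1⊕1⊕1⊕0 = 1
s8 (pos 8,9,10,11,12,13,14,15): 1⊕0⊕0⊕1⊕1⊕1⊕1⊕0 = 1
Syndrome s8…s1 = 1111 → error at position 15.
Flip position 15: 110111110011110 → 110111110011111

110111110011111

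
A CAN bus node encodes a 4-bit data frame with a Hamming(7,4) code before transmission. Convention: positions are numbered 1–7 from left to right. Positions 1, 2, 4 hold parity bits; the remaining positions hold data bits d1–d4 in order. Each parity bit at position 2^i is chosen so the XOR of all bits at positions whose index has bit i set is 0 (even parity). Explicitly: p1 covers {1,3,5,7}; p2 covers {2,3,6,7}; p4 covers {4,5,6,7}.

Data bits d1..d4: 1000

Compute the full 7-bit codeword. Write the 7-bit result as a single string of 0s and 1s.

1110000

Place data at non-parity positions: p1 p2 1 p4 0 0 0
p1 (pos 1,3,5,7): XOR of data positions = 1⊕0⊕0 = 1
p2 (pos 2,3,6,7): XOR of data positions = 1⊕0⊕0 = 1
p4 (pos 4,5,6,7): XOR of data positions = 0⊕0⊕0 = 0
Codeword: 1110000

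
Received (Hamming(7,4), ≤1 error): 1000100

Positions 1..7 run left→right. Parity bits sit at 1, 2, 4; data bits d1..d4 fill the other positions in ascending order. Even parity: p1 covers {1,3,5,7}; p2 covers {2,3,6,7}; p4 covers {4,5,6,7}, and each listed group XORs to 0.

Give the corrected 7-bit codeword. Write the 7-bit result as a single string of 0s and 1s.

1001100

s1 (pos 1,3,5,7): 1⊕0⊕1⊕0 = 0
s2 (pos 2,3,6,7): 0⊕0⊕0⊕0 = 0
s4 (pos 4,5,6,7): 0⊕1⊕0⊕0 = 1
Syndrome s4…s1 = 100 → error at position 4.
Flip position 4: 1000100 → 1001100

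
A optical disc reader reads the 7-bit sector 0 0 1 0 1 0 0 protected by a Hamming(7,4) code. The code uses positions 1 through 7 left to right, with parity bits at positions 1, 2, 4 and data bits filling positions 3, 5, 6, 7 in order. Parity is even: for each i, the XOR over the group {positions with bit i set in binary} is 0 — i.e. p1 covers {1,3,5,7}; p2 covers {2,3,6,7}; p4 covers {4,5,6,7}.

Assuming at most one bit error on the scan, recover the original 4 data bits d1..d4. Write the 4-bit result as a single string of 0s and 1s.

s1 (pos 1,3,5,7): 0⊕1⊕1⊕0 = 0
s2 (pos 2,3,6,7): 0⊕1⊕0⊕0 = 1
s4 (pos 4,5,6,7): 0⊕1⊕0⊕0 = 1
Syndrome s4…s1 = 110 → error at position 6.
Flip position 6: 0010100 → 0010110
Read data bits from positions 3,5,6,7: 1110

1110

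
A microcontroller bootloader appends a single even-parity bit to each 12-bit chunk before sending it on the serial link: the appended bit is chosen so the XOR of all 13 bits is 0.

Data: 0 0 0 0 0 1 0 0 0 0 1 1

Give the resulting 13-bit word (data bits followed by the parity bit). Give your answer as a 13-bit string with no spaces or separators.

0000010000111

XOR of the 12 data bits: 0⊕0⊕0⊕0⊕0⊕1⊕0⊕0⊕0⊕0⊕1⊕1 = 1
Parity bit = 1 (so all 13 bits XOR to 0).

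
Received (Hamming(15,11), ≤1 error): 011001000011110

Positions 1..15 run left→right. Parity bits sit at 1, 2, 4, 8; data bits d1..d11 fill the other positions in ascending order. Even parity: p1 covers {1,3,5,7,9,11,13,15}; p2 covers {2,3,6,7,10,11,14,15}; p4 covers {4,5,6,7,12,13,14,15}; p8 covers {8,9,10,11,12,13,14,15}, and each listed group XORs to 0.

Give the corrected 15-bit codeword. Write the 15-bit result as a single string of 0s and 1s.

010001000011110

s1 (pos 1,3,5,7,9,11,13,15): 0⊕1⊕0⊕0⊕0⊕1⊕1⊕0 = 1
s2 (pos 2,3,6,7,10,11,14,15): 1⊕1⊕1⊕0⊕0⊕1⊕1⊕0 = 1
s4 (pos 4,5,6,7,12,13,14,15): 0⊕0⊕1⊕0⊕1⊕1⊕1⊕0 = 0
s8 (pos 8,9,10,11,12,13,14,15): 0⊕0⊕0⊕1⊕1⊕1⊕1⊕0 = 0
Syndrome s8…s1 = 0011 → error at position 3.
Flip position 3: 011001000011110 → 010001000011110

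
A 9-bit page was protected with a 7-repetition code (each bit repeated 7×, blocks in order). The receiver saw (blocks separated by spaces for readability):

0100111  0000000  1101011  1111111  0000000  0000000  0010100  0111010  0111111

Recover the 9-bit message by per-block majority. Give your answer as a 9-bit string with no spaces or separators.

101100011

Block 1 (0100111): 4 ones → 1
Block 2 (0000000): 0 ones → 0
Block 3 (1101011): 5 ones → 1
Block 4 (1111111): 7 ones → 1
Block 5 (0000000): 0 ones → 0
Block 6 (0000000): 0 ones → 0
Block 7 (0010100): 2 ones → 0
Block 8 (0111010): 4 ones → 1
Block 9 (0111111): 6 ones → 1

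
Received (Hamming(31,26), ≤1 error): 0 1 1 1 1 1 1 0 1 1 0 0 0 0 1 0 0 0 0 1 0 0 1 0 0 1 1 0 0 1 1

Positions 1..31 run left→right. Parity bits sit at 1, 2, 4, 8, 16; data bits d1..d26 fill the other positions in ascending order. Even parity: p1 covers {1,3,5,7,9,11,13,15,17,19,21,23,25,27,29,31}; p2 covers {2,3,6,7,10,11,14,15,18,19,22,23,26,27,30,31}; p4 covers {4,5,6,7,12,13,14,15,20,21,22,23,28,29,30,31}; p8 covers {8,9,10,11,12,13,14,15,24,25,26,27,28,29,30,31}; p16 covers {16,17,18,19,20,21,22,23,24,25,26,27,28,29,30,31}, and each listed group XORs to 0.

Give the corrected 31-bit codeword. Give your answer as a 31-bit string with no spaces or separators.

s1 (pos 1,3,5,7,9,11,13,15,17,19,21,23,25,27,29,31): 0⊕1⊕1⊕1⊕1⊕0⊕0⊕1⊕0⊕0⊕0⊕1⊕0⊕1⊕0⊕1 = 0
s2 (pos 2,3,6,7,10,11,14,15,18,19,22,23,26,27,30,31): 1⊕1⊕1⊕1⊕1⊕0⊕0⊕1⊕0⊕0⊕0⊕1⊕1⊕1⊕1⊕1 = 1
s4 (pos 4,5,6,7,12,13,14,15,20,21,22,23,28,29,30,31): 1⊕1⊕1⊕1⊕0⊕0⊕0⊕1⊕1⊕0⊕0⊕1⊕0⊕0⊕1⊕1 = 1
s8 (pos 8,9,10,11,12,13,14,15,24,25,26,27,28,29,30,31): 0⊕1⊕1⊕0⊕0⊕0⊕0⊕1⊕0⊕0⊕1⊕1⊕0⊕0⊕1⊕1 = 1
s16 (pos 16,17,18,19,20,21,22,23,24,25,26,27,28,29,30,31): 0⊕0⊕0⊕0⊕1⊕0⊕0⊕1⊕0⊕0⊕1⊕1⊕0⊕0⊕1⊕1 = 0
Syndrome s16…s1 = 01110 → error at position 14.
Flip position 14: 0111111011000010000100100110011 → 0111111011000110000100100110011

0111111011000110000100100110011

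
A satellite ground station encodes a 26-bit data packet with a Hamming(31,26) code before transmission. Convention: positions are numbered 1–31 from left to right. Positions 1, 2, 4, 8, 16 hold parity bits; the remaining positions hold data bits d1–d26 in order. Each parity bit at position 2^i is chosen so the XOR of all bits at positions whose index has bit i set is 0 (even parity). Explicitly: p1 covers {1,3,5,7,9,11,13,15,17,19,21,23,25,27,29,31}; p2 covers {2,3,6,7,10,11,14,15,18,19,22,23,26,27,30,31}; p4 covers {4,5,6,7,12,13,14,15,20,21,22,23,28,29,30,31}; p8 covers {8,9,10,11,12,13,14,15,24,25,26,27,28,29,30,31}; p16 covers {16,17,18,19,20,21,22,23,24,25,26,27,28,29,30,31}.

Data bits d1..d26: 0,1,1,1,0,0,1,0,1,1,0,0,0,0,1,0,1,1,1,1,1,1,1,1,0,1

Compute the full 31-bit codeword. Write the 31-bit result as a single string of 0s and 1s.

Place data at non-parity positions: p1 p2 0 p4 1 1 1 p8 0 0 1 0 1 1 0 p16 0 0 0 1 0 1 1 1 1 1 1 1 1 0 1
p1 (pos 1,3,5,7,9,11,13,15,17,19,21,23,25,27,29,31): XOR of data positions = 0⊕1⊕1⊕0⊕1⊕1⊕0⊕0⊕0⊕0⊕1⊕1⊕1⊕1⊕1 = 1
p2 (pos 2,3,6,7,10,11,14,15,18,19,22,23,26,27,30,31): XOR of data positions = 0⊕1⊕1⊕0⊕1⊕1⊕0⊕0⊕0⊕1⊕1⊕1⊕1⊕0⊕1 = 1
p4 (pos 4,5,6,7,12,13,14,15,20,21,22,23,28,29,30,31): XOR of data positions = 1⊕1⊕1⊕0⊕1⊕1⊕0⊕1⊕0⊕1⊕1⊕1⊕1⊕0⊕1 = 1
p8 (pos 8,9,10,11,12,13,14,15,24,25,26,27,28,29,30,31): XOR of data positions = 0⊕0⊕1⊕0⊕1⊕1⊕0⊕1⊕1⊕1⊕1⊕1⊕1⊕0⊕1 = 0
p16 (pos 16,17,18,19,20,21,22,23,24,25,26,27,28,29,30,31): XOR of data positions = 0⊕0⊕0⊕1⊕0⊕1⊕1⊕1⊕1⊕1⊕1⊕1⊕1⊕0⊕1 = 0
Codeword: 1101111000101100000101111111101

1101111000101100000101111111101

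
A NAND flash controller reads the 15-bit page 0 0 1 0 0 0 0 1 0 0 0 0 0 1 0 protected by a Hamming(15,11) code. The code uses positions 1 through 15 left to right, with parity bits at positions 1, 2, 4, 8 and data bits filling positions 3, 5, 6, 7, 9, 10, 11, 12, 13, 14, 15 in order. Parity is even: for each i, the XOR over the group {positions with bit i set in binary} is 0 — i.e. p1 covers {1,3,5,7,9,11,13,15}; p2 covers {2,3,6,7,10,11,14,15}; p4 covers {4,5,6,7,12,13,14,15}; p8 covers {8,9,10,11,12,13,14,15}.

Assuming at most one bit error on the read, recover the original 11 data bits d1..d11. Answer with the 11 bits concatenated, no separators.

s1 (pos 1,3,5,7,9,11,13,15): 0⊕1⊕0⊕0⊕0⊕0⊕0⊕0 = 1
s2 (pos 2,3,6,7,10,11,14,15): 0⊕1⊕0⊕0⊕0⊕0⊕1⊕0 = 0
s4 (pos 4,5,6,7,12,13,14,15): 0⊕0⊕0⊕0⊕0⊕0⊕1⊕0 = 1
s8 (pos 8,9,10,11,12,13,14,15): 1⊕0⊕0⊕0⊕0⊕0⊕1⊕0 = 0
Syndrome s8…s1 = 0101 → error at position 5.
Flip position 5: 001000010000010 → 001010010000010
Read data bits from positions 3,5,6,7,9,10,11,12,13,14,15: 11000000010

11000000010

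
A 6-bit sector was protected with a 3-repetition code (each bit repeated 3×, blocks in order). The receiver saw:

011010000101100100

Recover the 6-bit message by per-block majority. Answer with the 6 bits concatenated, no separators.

Block 1 (011): 2 ones → 1
Block 2 (010): 1 one → 0
Block 3 (000): 0 ones → 0
Block 4 (101): 2 ones → 1
Block 5 (100): 1 one → 0
Block 6 (100): 1 one → 0

100100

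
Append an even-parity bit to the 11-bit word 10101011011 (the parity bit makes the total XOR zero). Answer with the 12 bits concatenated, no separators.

XOR of the 11 data bits: 1⊕0⊕1⊕0⊕1⊕0⊕1⊕1⊕0⊕1⊕1 = 1
Parity bit = 1 (so all 12 bits XOR to 0).

101010110111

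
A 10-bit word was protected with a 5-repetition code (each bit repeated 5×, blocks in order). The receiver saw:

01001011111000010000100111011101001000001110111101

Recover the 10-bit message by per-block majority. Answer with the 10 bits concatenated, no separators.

0100110011

Block 1 (01001): 2 ones → 0
Block 2 (01111): 4 ones → 1
Block 3 (10000): 1 one → 0
Block 4 (10000): 1 one → 0
Block 5 (10011): 3 ones → 1
Block 6 (10111): 4 ones → 1
Block 7 (01001): 2 ones → 0
Block 8 (00000): 0 ones → 0
Block 9 (11101): 4 ones → 1
Block 10 (11101): 4 ones → 1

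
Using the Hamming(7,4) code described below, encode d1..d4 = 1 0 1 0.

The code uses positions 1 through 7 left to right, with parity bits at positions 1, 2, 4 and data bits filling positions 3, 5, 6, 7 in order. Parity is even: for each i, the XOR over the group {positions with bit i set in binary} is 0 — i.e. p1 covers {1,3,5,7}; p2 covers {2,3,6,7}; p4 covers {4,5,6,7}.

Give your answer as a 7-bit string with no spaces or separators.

1011010

Place data at non-parity positions: p1 p2 1 p4 0 1 0
p1 (pos 1,3,5,7): XOR of data positions = 1⊕0⊕0 = 1
p2 (pos 2,3,6,7): XOR of data positions = 1⊕1⊕0 = 0
p4 (pos 4,5,6,7): XOR of data positions = 0⊕1⊕0 = 1
Codeword: 1011010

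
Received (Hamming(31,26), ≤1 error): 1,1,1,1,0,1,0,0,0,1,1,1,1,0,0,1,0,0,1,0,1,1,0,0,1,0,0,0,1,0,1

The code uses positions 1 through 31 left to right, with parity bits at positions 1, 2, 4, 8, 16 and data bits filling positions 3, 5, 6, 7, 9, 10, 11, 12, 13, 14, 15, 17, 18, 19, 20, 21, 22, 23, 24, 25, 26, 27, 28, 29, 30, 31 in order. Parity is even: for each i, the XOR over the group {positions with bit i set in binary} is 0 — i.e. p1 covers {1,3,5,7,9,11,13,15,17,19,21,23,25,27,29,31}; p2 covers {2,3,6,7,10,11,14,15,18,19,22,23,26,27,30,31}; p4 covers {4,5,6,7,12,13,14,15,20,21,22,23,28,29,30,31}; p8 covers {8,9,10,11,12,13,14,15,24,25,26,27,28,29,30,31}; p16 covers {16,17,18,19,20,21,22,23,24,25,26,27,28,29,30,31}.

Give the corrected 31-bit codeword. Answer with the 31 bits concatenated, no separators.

1111010001111001001011000000101

s1 (pos 1,3,5,7,9,11,13,15,17,19,21,23,25,27,29,31): 1⊕1⊕0⊕0⊕0⊕1⊕1⊕0⊕0⊕1⊕1⊕0⊕1⊕0⊕1⊕1 = 1
s2 (pos 2,3,6,7,10,11,14,15,18,19,22,23,26,27,30,31): 1⊕1⊕1⊕0⊕1⊕1⊕0⊕0⊕0⊕1⊕1⊕0⊕0⊕0⊕0⊕1 = 0
s4 (pos 4,5,6,7,12,13,14,15,20,21,22,23,28,29,30,31): 1⊕0⊕1⊕0⊕1⊕1⊕0⊕0⊕0⊕1⊕1⊕0⊕0⊕1⊕0⊕1 = 0
s8 (pos 8,9,10,11,12,13,14,15,24,25,26,27,28,29,30,31): 0⊕0⊕1⊕1⊕1⊕1⊕0⊕0⊕0⊕1⊕0⊕0⊕0⊕1⊕0⊕1 = 1
s16 (pos 16,17,18,19,20,21,22,23,24,25,26,27,28,29,30,31): 1⊕0⊕0⊕1⊕0⊕1⊕1⊕0⊕0⊕1⊕0⊕0⊕0⊕1⊕0⊕1 = 1
Syndrome s16…s1 = 11001 → error at position 25.
Flip position 25: 1111010001111001001011001000101 → 1111010001111001001011000000101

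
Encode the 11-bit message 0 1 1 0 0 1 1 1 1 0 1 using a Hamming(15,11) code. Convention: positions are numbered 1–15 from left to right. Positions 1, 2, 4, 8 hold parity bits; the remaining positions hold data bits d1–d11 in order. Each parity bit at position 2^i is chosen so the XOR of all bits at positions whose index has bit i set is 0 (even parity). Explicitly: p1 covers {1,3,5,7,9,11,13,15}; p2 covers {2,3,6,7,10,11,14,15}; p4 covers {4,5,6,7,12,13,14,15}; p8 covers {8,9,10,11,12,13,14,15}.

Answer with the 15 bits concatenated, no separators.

000111010111101

Place data at non-parity positions: p1 p2 0 p4 1 1 0 p8 0 1 1 1 1 0 1
p1 (pos 1,3,5,7,9,11,13,15): XOR of data positions = 0⊕1⊕0⊕0⊕1⊕1⊕1 = 0
p2 (pos 2,3,6,7,10,11,14,15): XOR of data positions = 0⊕1⊕0⊕1⊕1⊕0⊕1 = 0
p4 (pos 4,5,6,7,12,13,14,15): XOR of data positions = 1⊕1⊕0⊕1⊕1⊕0⊕1 = 1
p8 (pos 8,9,10,11,12,13,14,15): XOR of data positions = 0⊕1⊕1⊕1⊕1⊕0⊕1 = 1
Codeword: 000111010111101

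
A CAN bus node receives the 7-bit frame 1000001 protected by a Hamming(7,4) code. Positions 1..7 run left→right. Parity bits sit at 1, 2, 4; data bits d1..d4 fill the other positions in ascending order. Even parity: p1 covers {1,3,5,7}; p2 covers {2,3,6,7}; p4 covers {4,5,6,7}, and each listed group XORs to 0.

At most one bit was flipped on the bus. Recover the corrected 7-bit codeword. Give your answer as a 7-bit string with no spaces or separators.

1000011

s1 (pos 1,3,5,7): 1⊕0⊕0⊕1 = 0
s2 (pos 2,3,6,7): 0⊕0⊕0⊕1 = 1
s4 (pos 4,5,6,7): 0⊕0⊕0⊕1 = 1
Syndrome s4…s1 = 110 → error at position 6.
Flip position 6: 1000001 → 1000011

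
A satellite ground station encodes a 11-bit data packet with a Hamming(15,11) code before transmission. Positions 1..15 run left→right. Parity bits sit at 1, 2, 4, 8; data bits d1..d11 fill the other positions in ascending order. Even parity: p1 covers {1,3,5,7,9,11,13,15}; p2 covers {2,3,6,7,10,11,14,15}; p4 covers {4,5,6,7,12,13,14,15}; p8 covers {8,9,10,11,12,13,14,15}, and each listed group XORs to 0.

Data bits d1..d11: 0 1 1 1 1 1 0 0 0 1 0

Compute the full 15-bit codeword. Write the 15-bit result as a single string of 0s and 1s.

100011111100010

Place data at non-parity positions: p1 p2 0 p4 1 1 1 p8 1 1 0 0 0 1 0
p1 (pos 1,3,5,7,9,11,13,15): XOR of data positions = 0⊕1⊕1⊕1⊕0⊕0⊕0 = 1
p2 (pos 2,3,6,7,10,11,14,15): XOR of data positions = 0⊕1⊕1⊕1⊕0⊕1⊕0 = 0
p4 (pos 4,5,6,7,12,13,14,15): XOR of data positions = 1⊕1⊕1⊕0⊕0⊕1⊕0 = 0
p8 (pos 8,9,10,11,12,13,14,15): XOR of data positions = 1⊕1⊕0⊕0⊕0⊕1⊕0 = 1
Codeword: 100011111100010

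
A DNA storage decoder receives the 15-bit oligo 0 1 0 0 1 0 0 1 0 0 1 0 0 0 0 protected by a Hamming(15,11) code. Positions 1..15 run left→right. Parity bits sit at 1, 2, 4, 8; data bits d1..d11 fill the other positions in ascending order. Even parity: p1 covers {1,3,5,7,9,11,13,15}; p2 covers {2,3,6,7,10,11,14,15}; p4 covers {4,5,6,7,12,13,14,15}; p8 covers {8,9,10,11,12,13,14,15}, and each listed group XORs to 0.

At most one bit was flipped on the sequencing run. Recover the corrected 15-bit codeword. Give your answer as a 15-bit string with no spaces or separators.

010110010010000

s1 (pos 1,3,5,7,9,11,13,15): 0⊕0⊕1⊕0⊕0⊕1⊕0⊕0 = 0
s2 (pos 2,3,6,7,10,11,14,15): 1⊕0⊕0⊕0⊕0⊕1⊕0⊕0 = 0
s4 (pos 4,5,6,7,12,13,14,15): 0⊕1⊕0⊕0⊕0⊕0⊕0⊕0 = 1
s8 (pos 8,9,10,11,12,13,14,15): 1⊕0⊕0⊕1⊕0⊕0⊕0⊕0 = 0
Syndrome s8…s1 = 0100 → error at position 4.
Flip position 4: 010010010010000 → 010110010010000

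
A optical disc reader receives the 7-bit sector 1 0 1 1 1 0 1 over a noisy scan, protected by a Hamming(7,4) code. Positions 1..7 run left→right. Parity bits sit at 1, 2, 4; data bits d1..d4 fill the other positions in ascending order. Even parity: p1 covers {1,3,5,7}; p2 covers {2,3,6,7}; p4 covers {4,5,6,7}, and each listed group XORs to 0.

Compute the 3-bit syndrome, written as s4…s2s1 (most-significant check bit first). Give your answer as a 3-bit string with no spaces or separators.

100

s1 (pos 1,3,5,7): 1⊕1⊕1⊕1 = 0
s2 (pos 2,3,6,7): 0⊕1⊕0⊕1 = 0
s4 (pos 4,5,6,7): 1⊕1⊕0⊕1 = 1
Syndrome s4…s1 = 100 → error at position 4.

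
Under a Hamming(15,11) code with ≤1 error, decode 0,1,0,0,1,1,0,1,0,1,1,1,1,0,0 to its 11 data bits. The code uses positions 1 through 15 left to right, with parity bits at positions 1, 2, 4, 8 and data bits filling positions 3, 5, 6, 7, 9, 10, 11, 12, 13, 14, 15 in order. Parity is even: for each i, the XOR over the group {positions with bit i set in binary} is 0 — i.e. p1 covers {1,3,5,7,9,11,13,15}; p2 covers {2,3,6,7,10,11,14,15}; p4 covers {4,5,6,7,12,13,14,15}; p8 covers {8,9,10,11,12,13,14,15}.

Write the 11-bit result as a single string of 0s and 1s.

01101111100

s1 (pos 1,3,5,7,9,11,13,15): 0⊕0⊕1⊕0⊕0⊕1⊕1⊕0 = 1
s2 (pos 2,3,6,7,10,11,14,15): 1⊕0⊕1⊕0⊕1⊕1⊕0⊕0 = 0
s4 (pos 4,5,6,7,12,13,14,15): 0⊕1⊕1⊕0⊕1⊕1⊕0⊕0 = 0
s8 (pos 8,9,10,11,12,13,14,15): 1⊕0⊕1⊕1⊕1⊕1⊕0⊕0 = 1
Syndrome s8…s1 = 1001 → error at position 9.
Flip position 9: 010011010111100 → 010011011111100
Read data bits from positions 3,5,6,7,9,10,11,12,13,14,15: 01101111100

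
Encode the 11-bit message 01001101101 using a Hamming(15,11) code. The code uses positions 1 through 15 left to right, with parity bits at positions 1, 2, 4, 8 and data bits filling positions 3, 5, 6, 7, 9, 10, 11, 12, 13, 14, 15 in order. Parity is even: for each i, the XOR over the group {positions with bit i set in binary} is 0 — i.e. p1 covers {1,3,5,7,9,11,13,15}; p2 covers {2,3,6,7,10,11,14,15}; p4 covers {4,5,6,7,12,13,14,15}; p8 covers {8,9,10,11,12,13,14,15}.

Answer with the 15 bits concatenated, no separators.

Place data at non-parity positions: p1 p2 0 p4 1 0 0 p8 1 1 0 1 1 0 1
p1 (pos 1,3,5,7,9,11,13,15): XOR of data positions = 0⊕1⊕0⊕1⊕0⊕1⊕1 = 0
p2 (pos 2,3,6,7,10,11,14,15): XOR of data positions = 0⊕0⊕0⊕1⊕0⊕0⊕1 = 0
p4 (pos 4,5,6,7,12,13,14,15): XOR of data positions = 1⊕0⊕0⊕1⊕1⊕0⊕1 = 0
p8 (pos 8,9,10,11,12,13,14,15): XOR of data positions = 1⊕1⊕0⊕1⊕1⊕0⊕1 = 1
Codeword: 000010011101101

000010011101101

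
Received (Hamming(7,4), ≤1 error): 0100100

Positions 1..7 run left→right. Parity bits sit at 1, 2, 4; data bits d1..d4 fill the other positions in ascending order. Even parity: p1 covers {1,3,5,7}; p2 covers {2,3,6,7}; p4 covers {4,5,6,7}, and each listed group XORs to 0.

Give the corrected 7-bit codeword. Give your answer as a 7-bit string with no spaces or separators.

0100101

s1 (pos 1,3,5,7): 0⊕0⊕1⊕0 = 1
s2 (pos 2,3,6,7): 1⊕0⊕0⊕0 = 1
s4 (pos 4,5,6,7): 0⊕1⊕0⊕0 = 1
Syndrome s4…s1 = 111 → error at position 7.
Flip position 7: 0100100 → 0100101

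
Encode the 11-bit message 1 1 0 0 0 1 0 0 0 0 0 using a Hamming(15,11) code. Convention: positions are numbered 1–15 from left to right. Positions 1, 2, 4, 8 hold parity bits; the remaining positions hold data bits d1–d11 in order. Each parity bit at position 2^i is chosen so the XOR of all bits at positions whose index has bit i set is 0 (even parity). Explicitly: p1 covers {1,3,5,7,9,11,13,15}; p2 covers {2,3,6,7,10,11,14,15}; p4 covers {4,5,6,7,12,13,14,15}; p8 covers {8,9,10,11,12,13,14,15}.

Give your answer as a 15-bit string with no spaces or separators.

Place data at non-parity positions: p1 p2 1 p4 1 0 0 p8 0 1 0 0 0 0 0
p1 (pos 1,3,5,7,9,11,13,15): XOR of data positions = 1⊕1⊕0⊕0⊕0⊕0⊕0 = 0
p2 (pos 2,3,6,7,10,11,14,15): XOR of data positions = 1⊕0⊕0⊕1⊕0⊕0⊕0 = 0
p4 (pos 4,5,6,7,12,13,14,15): XOR of data positions = 1⊕0⊕0⊕0⊕0⊕0⊕0 = 1
p8 (pos 8,9,10,11,12,13,14,15): XOR of data positions = 0⊕1⊕0⊕0⊕0⊕0⊕0 = 1
Codeword: 001110010100000

001110010100000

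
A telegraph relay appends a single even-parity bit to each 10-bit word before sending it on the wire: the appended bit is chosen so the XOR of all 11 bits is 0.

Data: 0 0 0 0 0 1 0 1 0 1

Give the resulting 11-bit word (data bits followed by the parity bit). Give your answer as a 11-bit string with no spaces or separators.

XOR of the 10 data bits: 0⊕0⊕0⊕0⊕0⊕1⊕0⊕1⊕0⊕1 = 1
Parity bit = 1 (so all 11 bits XOR to 0).

00000101011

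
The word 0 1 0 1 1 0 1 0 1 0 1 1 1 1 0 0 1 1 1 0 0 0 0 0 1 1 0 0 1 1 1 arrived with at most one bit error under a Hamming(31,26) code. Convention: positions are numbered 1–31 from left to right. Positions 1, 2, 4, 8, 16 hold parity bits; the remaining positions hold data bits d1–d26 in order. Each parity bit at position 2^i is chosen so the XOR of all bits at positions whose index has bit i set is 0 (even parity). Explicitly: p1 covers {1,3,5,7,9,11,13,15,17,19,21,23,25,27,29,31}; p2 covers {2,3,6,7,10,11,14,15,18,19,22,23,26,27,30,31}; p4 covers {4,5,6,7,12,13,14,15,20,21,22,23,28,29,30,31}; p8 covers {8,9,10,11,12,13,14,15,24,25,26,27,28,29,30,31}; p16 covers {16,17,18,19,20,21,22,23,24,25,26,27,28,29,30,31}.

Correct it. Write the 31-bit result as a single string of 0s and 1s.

0101111010111100111000001100111

s1 (pos 1,3,5,7,9,11,13,15,17,19,21,23,25,27,29,31): 0⊕0⊕1⊕1⊕1⊕1⊕1⊕0⊕1⊕1⊕0⊕0⊕1⊕0⊕1⊕1 = 0
s2 (pos 2,3,6,7,10,11,14,15,18,19,22,23,26,27,30,31): 1⊕0⊕0⊕1⊕0⊕1⊕1⊕0⊕1⊕1⊕0⊕0⊕1⊕0⊕1⊕1 = 1
s4 (pos 4,5,6,7,12,13,14,15,20,21,22,23,28,29,30,31): 1⊕1⊕0⊕1⊕1⊕1⊕1⊕0⊕0⊕0⊕0⊕0⊕0⊕1⊕1⊕1 = 1
s8 (pos 8,9,10,11,12,13,14,15,24,25,26,27,28,29,30,31): 0⊕1⊕0⊕1⊕1⊕1⊕1⊕0⊕0⊕1⊕1⊕0⊕0⊕1⊕1⊕1 = 0
s16 (pos 16,17,18,19,20,21,22,23,24,25,26,27,28,29,30,31): 0⊕1⊕1⊕1⊕0⊕0⊕0⊕0⊕0⊕1⊕1⊕0⊕0⊕1⊕1⊕1 = 0
Syndrome s16…s1 = 00110 → error at position 6.
Flip position 6: 0101101010111100111000001100111 → 0101111010111100111000001100111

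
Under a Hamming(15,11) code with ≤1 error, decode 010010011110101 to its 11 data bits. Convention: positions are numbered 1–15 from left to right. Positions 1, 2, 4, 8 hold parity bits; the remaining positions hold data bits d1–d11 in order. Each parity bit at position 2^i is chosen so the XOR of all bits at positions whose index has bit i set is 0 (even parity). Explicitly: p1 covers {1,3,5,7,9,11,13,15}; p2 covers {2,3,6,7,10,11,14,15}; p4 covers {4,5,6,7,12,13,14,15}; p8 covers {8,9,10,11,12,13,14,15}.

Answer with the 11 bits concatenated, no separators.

00001110101

s1 (pos 1,3,5,7,9,11,13,15): 0⊕0⊕1⊕0⊕1⊕1⊕1⊕1 = 1
s2 (pos 2,3,6,7,10,11,14,15): 1⊕0⊕0⊕0⊕1⊕1⊕0⊕1 = 0
s4 (pos 4,5,6,7,12,13,14,15): 0⊕1⊕0⊕0⊕0⊕1⊕0⊕1 = 1
s8 (pos 8,9,10,11,12,13,14,15): 1⊕1⊕1⊕1⊕0⊕1⊕0⊕1 = 0
Syndrome s8…s1 = 0101 → error at position 5.
Flip position 5: 010010011110101 → 010000011110101
Read data bits from positions 3,5,6,7,9,10,11,12,13,14,15: 00001110101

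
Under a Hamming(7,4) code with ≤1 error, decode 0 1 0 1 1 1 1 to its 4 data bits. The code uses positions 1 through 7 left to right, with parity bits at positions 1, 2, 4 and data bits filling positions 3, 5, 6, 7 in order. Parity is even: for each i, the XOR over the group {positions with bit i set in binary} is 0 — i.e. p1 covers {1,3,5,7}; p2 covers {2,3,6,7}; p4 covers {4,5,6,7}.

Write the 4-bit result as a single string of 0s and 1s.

s1 (pos 1,3,5,7): 0⊕0⊕1⊕1 = 0
s2 (pos 2,3,6,7): 1⊕0⊕1⊕1 = 1
s4 (pos 4,5,6,7): 1⊕1⊕1⊕1 = 0
Syndrome s4…s1 = 010 → error at position 2.
Flip position 2: 0101111 → 0001111
Read data bits from positions 3,5,6,7: 0111

0111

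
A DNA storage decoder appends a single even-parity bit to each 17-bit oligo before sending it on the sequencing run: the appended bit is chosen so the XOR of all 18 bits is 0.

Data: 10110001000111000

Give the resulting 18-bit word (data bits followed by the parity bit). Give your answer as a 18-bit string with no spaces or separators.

XOR of the 17 data bits: 1⊕0⊕1⊕1⊕0⊕0⊕0⊕1⊕0⊕0⊕0⊕1⊕1⊕1⊕0⊕0⊕0 = 1
Parity bit = 1 (so all 18 bits XOR to 0).

101100010001110001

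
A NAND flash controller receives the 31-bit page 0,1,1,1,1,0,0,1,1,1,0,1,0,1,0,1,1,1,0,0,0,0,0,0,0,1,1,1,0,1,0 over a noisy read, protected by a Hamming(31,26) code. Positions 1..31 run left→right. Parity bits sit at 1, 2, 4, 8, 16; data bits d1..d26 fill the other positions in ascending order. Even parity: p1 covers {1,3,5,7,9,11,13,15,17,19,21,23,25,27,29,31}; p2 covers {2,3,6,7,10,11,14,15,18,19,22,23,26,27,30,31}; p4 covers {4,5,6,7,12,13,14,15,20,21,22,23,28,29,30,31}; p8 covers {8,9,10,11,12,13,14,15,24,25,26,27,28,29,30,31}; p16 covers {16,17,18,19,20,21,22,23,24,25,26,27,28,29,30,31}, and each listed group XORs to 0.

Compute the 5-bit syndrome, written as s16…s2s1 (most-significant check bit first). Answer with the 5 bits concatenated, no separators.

s1 (pos 1,3,5,7,9,11,13,15,17,19,21,23,25,27,29,31): 0⊕1⊕1⊕0⊕1⊕0⊕0⊕0⊕1⊕0⊕0⊕0⊕0⊕1⊕0⊕0 = 1
s2 (pos 2,3,6,7,10,11,14,15,18,19,22,23,26,27,30,31): 1⊕1⊕0⊕0⊕1⊕0⊕1⊕0⊕1⊕0⊕0⊕0⊕1⊕1⊕1⊕0 = 0
s4 (pos 4,5,6,7,12,13,14,15,20,21,22,23,28,29,30,31): 1⊕1⊕0⊕0⊕1⊕0⊕1⊕0⊕0⊕0⊕0⊕0⊕1⊕0⊕1⊕0 = 0
s8 (pos 8,9,10,11,12,13,14,15,24,25,26,27,28,29,30,31): 1⊕1⊕1⊕0⊕1⊕0⊕1⊕0⊕0⊕0⊕1⊕1⊕1⊕0⊕1⊕0 = 1
s16 (pos 16,17,18,19,20,21,22,23,24,25,26,27,28,29,30,31): 1⊕1⊕1⊕0⊕0⊕0⊕0⊕0⊕0⊕0⊕1⊕1⊕1⊕0⊕1⊕0 = 1
Syndrome s16…s1 = 11001 → error at position 25.

11001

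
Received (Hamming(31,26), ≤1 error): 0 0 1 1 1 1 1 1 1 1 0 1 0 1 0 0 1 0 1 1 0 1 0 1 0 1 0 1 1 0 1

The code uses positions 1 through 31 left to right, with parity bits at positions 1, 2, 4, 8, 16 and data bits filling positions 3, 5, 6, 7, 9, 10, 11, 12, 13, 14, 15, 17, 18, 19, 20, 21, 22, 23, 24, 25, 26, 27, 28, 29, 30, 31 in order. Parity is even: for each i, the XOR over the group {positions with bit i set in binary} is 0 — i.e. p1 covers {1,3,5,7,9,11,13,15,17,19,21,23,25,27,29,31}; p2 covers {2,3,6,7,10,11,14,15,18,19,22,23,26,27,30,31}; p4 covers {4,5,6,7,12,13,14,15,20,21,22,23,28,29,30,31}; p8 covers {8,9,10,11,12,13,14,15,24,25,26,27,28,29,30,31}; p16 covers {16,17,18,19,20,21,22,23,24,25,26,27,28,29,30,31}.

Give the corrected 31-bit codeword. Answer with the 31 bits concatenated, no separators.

s1 (pos 1,3,5,7,9,11,13,15,17,19,21,23,25,27,29,31): 0⊕1⊕1⊕1⊕1⊕0⊕0⊕0⊕1⊕1⊕0⊕0⊕0⊕0⊕1⊕1 = 0
s2 (pos 2,3,6,7,10,11,14,15,18,19,22,23,26,27,30,31): 0⊕1⊕1⊕1⊕1⊕0⊕1⊕0⊕0⊕1⊕1⊕0⊕1⊕0⊕0⊕1 = 1
s4 (pos 4,5,6,7,12,13,14,15,20,21,22,23,28,29,30,31): 1⊕1⊕1⊕1⊕1⊕0⊕1⊕0⊕1⊕0⊕1⊕0⊕1⊕1⊕0⊕1 = 1
s8 (pos 8,9,10,11,12,13,14,15,24,25,26,27,28,29,30,31): 1⊕1⊕1⊕0⊕1⊕0⊕1⊕0⊕1⊕0⊕1⊕0⊕1⊕1⊕0⊕1 = 0
s16 (pos 16,17,18,19,20,21,22,23,24,25,26,27,28,29,30,31): 0⊕1⊕0⊕1⊕1⊕0⊕1⊕0⊕1⊕0⊕1⊕0⊕1⊕1⊕0⊕1 = 1
Syndrome s16…s1 = 10110 → error at position 22.
Flip position 22: 0011111111010100101101010101101 → 0011111111010100101100010101101

0011111111010100101100010101101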